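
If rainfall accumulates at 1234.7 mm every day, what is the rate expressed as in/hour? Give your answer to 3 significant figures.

2.03 in/hour

1234.7 mm/day × 0.0393701 in/mm × 0.0416667 day/hour = 2.03 in/hour.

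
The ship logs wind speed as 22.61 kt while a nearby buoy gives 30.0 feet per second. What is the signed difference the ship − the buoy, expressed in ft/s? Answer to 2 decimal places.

the ship: 22.61 kt = 38.1614 ft/s.
Difference: 38.1614 − 30.0000 = 8.16 ft/s.

8.16 ft/s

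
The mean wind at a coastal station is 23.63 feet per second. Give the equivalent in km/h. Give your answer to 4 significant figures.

1 ft/s = 1.09728 km/h, so 23.63 × 1.09728 = 25.93 km/h.

25.93 km/h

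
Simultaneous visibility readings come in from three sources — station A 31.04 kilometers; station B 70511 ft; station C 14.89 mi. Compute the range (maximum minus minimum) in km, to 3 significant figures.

9.55 km

station B: 70511 ft = 21.4918 km.
station C: 14.89 SM = 23.9631 km.
Spread: 31.0400 − 21.4918 = 9.55 km.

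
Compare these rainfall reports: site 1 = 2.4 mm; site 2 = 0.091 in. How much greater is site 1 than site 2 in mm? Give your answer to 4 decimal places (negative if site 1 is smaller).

0.0886 mm

site 2: 0.091 in = 2.311400 mm.
Difference: 2.400000 − 2.311400 = 0.0886 mm.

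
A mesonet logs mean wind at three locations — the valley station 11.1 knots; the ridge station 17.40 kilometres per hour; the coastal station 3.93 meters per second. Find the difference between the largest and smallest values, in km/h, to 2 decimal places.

6.41 km/h

the valley station: 11.1 kt = 20.5572 km/h.
the coastal station: 3.93 m/s = 14.1480 km/h.
Spread: 20.5572 − 14.1480 = 6.41 km/h.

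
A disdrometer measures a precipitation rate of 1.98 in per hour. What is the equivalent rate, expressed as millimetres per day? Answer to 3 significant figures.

1.98 in/hour × 25.4 mm/in × 24 hour/day = 1210 mm/day.

1210 mm/day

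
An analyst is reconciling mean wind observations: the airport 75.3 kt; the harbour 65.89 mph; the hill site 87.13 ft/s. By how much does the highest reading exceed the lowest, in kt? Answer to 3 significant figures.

23.7 kt

the harbour: 65.89 mph = 57.257 kt.
the hill site: 87.13 ft/s = 51.623 kt.
Spread: 75.300 − 51.623 = 23.7 kt.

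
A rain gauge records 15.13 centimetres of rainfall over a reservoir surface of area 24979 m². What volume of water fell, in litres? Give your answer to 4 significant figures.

Depth: 15.13 cm × 10 = 151.3 mm.
1 mm over 1 m² is 1 L, so volume = 151.3 × 24979 = 3779322.7 L ≈ 3779000 L.

3779000 litres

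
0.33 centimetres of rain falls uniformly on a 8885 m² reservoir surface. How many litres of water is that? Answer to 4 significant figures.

29320 litres

Depth: 0.33 cm × 10 = 3.3 mm.
1 mm over 1 m² is 1 L, so volume = 3.3 × 8885 = 29320.5 L ≈ 29320 L.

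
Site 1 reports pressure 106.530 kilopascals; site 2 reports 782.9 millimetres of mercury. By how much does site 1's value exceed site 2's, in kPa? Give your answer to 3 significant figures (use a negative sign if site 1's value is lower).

2.15 kPa

site 2: 782.9 mmHg = 104.3781 kPa.
Difference: 106.5300 − 104.3781 = 2.15 kPa.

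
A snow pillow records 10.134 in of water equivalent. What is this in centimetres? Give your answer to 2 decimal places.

25.74 cm

1 in = 2.54 cm, so 10.134 × 2.54 = 25.74 cm.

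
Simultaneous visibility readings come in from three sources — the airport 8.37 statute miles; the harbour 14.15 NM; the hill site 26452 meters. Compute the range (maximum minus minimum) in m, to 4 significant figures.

12980 m

the airport: 8.37 SM = 13470.21 m.
the harbour: 14.15 nmi = 26205.80 m.
Spread: 26452.00 − 13470.21 = 12980 m.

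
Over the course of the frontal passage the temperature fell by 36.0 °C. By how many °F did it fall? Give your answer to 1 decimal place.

64.8 °F

For a temperature change the 32° offset cancels: Δ°F = 36.0 × 1.8 = 64.8 °F.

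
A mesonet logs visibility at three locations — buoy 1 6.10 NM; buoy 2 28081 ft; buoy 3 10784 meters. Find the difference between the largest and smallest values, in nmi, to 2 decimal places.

1.48 nmi

buoy 2: 28081 ft = 4.6215 nmi.
buoy 3: 10784 m = 5.8229 nmi.
Spread: 6.1000 − 4.6215 = 1.48 nmi.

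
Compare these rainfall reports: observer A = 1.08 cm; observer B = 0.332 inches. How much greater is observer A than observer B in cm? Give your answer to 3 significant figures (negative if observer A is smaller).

0.237 cm

observer B: 0.332 in = 0.84328 cm.
Difference: 1.08000 − 0.84328 = 0.237 cm.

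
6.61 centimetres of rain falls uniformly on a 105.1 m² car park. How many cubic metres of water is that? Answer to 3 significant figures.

Depth: 6.61 cm × 10 = 66.1 mm.
1 mm over 1 m² is 1 L, so volume = 66.1 × 105.1 = 6947.11 L = 6.95 m³.

6.95 cubic metres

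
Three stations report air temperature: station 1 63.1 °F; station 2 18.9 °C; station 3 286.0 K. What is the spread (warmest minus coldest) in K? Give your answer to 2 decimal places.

station 1: 63.1 °F = 17.278 °C.
station 3: 286.0 K = 12.850 °C.
Spread: 18.900 − 12.850 = 6.050 °C.

6.05 K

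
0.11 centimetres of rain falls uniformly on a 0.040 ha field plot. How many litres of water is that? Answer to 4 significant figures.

440.0 litres

Depth: 0.11 cm × 10 = 1.1 mm.
Area: 0.040 ha = 400 m².
1 mm over 1 m² is 1 L, so volume = 1.1 × 400 = 440 L ≈ 440.0 L.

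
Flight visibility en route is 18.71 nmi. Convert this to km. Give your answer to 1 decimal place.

34.7 km

1 nmi = 1.852 km, so 18.71 × 1.852 = 34.7 km.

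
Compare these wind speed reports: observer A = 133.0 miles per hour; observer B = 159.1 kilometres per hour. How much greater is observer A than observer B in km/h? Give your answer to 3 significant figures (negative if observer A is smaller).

observer A: 133.0 mph = 214.043 km/h.
Difference: 214.043 − 159.100 = 54.9 km/h.

54.9 km/h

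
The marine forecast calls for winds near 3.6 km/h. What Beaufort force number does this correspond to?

Beaufort force 1

3.6 km/h = 1.0 m/s, which is Beaufort 1 (light air, 0.3–1.5 m/s).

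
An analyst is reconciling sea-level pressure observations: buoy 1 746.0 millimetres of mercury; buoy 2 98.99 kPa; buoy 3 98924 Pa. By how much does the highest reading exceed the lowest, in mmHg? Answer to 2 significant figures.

buoy 2: 98.99 kPa = 742.486 mmHg.
buoy 3: 98924 Pa = 741.991 mmHg.
Spread: 746.000 − 741.991 = 4.0 mmHg.

4.0 mmHg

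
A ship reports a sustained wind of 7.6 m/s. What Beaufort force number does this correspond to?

7.6 m/s lies in the Beaufort 4 band (moderate breeze, 5.5–7.9 m/s).

Beaufort force 4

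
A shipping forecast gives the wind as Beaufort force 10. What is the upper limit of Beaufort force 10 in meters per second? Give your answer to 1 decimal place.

Beaufort 10 (storm) spans 24.5–28.4 m/s.

28.4 m/s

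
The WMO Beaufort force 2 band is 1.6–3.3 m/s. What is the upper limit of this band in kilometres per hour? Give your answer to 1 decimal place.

1.6–3.3 m/s × 3.6 = 5.8–11.9 km/h.

11.9 km/h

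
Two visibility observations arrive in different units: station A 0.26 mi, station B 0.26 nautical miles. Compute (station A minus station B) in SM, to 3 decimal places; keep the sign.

station B: 0.26 nmi = 0.29920 SM.
Difference: 0.26000 − 0.29920 = -0.039 SM.

-0.039 SM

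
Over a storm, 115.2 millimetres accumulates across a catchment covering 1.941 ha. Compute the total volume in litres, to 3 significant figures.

Area: 1.941 ha = 19410 m².
1 mm over 1 m² is 1 L, so volume = 115.2 × 19410 = 2236032 L ≈ 2240000 L.

2240000 litres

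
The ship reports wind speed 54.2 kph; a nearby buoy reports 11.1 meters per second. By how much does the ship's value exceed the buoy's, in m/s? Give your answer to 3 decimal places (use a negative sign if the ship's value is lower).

the ship: 54.2 km/h = 15.05556 m/s.
Difference: 15.05556 − 11.10000 = 3.956 m/s.

3.956 m/s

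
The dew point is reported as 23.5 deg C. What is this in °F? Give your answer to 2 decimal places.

°F = °C × 9/5 + 32 = 23.5 × 1.8 + 32 = 74.30 °F.

74.30 °F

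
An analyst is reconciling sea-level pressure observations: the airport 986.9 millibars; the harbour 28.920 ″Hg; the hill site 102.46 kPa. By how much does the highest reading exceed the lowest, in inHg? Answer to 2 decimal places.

1.34 inHg

the airport: 986.9 mb = 29.1431 inHg.
the hill site: 102.46 kPa = 30.2564 inHg.
Spread: 30.2564 − 28.9200 = 1.34 inHg.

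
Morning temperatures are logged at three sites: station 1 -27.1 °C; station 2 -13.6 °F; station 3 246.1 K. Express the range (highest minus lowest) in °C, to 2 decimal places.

station 2: -13.6 °F = -25.333 °C.
station 3: 246.1 K = -27.050 °C.
Spread: (-25.333) − (-27.100) = 1.767 °C.

1.77 °C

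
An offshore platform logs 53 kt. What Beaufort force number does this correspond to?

53 kt lies in the Beaufort 10 band (storm, 48–55 kt).

Beaufort force 10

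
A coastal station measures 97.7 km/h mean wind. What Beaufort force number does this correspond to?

97.7 km/h = 27.1 m/s, which is Beaufort 10 (storm, 24.5–28.4 m/s).

Beaufort force 10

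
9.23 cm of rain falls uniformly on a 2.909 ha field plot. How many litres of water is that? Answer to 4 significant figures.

2685000 litres

Depth: 9.23 cm × 10 = 92.3 mm.
Area: 2.909 ha = 29090 m².
1 mm over 1 m² is 1 L, so volume = 92.3 × 29090 = 2685007 L ≈ 2685000 L.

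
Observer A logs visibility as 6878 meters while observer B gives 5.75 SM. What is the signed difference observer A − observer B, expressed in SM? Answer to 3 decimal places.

observer A: 6878 m = 4.27379 SM.
Difference: 4.27379 − 5.75000 = -1.476 SM.

-1.476 SM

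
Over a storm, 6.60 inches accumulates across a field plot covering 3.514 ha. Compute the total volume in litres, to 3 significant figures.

5890000 litres

Depth: 6.60 in × 25.4 = 167.64 mm.
Area: 3.514 ha = 35140 m².
1 mm over 1 m² is 1 L, so volume = 167.64 × 35140 = 5890869.6 L ≈ 5890000 L.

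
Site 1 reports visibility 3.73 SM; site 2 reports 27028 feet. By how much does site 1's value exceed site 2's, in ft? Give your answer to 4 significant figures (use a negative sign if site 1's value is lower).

site 1: 3.73 SM = 19694.40 ft.
Difference: 19694.40 − 27028.00 = -7334 ft.

-7334 ft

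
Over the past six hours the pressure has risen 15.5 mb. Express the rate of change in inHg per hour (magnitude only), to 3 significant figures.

15.5 mb / 6 h × 0.02953 inHg/mb = 0.0763 inHg/h.

0.0763 inHg per hour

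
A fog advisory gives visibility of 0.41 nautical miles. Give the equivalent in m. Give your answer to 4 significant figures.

1 nmi = 1852 m, so 0.41 × 1852 = 759.3 m.

759.3 m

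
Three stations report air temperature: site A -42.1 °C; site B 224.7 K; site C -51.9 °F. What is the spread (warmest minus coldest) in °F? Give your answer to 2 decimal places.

11.43 °F

site B: 224.7 K = -48.450 °C.
site C: -51.9 °F = -46.611 °C.
Spread: (-42.100) − (-48.450) = 6.350 °C = 11.43 °F.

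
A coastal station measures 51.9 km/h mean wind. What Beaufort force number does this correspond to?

51.9 km/h = 14.4 m/s, which is Beaufort 7 (near gale, 13.9–17.1 m/s).

Beaufort force 7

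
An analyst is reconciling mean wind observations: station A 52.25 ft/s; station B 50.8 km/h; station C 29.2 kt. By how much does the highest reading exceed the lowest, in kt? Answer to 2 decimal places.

station A: 52.25 ft/s = 30.9573 kt.
station B: 50.8 km/h = 27.4298 kt.
Spread: 30.9573 − 27.4298 = 3.53 kt.

3.53 kt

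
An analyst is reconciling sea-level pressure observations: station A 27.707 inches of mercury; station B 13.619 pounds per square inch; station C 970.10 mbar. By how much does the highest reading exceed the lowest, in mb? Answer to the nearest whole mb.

32 mb

station A: 27.707 inHg = 938.27 mb.
station B: 13.619 psi = 939.00 mb.
Spread: 970.10 − 938.27 = 32 mb.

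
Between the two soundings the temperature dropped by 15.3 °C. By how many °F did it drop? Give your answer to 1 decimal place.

27.5 °F

Converting a difference, only the 9/5 scale factor applies: Δ°F = 15.3 × 1.8 = 27.5 °F.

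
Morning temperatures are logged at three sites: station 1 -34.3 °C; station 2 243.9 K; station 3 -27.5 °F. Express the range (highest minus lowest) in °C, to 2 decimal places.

5.05 °C

station 2: 243.9 K = -29.250 °C.
station 3: -27.5 °F = -33.056 °C.
Spread: (-29.250) − (-34.300) = 5.050 °C.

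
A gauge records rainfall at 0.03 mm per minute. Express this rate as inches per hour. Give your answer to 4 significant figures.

0.03 mm/minute × 0.0393701 in/mm × 60 minute/hour = 0.07087 in/hour.

0.07087 in/hour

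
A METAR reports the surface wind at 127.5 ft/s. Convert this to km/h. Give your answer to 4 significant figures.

139.9 km/h

1 ft/s = 1.09728 km/h, so 127.5 × 1.09728 = 139.9 km/h.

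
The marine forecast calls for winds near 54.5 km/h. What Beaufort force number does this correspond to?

Beaufort force 7

54.5 km/h = 15.1 m/s, which is Beaufort 7 (near gale, 13.9–17.1 m/s).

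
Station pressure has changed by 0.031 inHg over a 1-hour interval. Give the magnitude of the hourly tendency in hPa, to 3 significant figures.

1.05 hPa per hour

0.031 inHg / 1 h × 33.8639 hPa/inHg = 1.05 hPa/h.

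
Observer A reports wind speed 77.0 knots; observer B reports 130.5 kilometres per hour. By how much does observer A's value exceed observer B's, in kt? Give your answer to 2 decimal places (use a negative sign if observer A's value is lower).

6.54 kt

observer B: 130.5 km/h = 70.4644 kt.
Difference: 77.0000 − 70.4644 = 6.54 kt.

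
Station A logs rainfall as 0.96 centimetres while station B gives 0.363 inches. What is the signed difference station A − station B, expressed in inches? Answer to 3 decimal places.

station A: 0.96 cm = 0.37795 in.
Difference: 0.37795 − 0.36300 = 0.015 in.

0.015 in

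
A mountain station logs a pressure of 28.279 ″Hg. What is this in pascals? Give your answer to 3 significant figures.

1 inHg = 3386.39 Pa, so 28.279 × 3386.39 = 95800 Pa.

95800 Pa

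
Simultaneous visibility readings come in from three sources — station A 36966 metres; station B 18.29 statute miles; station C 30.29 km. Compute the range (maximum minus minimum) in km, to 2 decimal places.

7.53 km

station A: 36966 m = 36.9660 km.
station B: 18.29 SM = 29.4349 km.
Spread: 36.9660 − 29.4349 = 7.53 km.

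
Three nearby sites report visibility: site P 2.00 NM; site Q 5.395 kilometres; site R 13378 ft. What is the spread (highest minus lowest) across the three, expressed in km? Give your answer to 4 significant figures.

1.691 km

site P: 2.00 nmi = 3.70400 km.
site R: 13378 ft = 4.07761 km.
Spread: 5.39500 − 3.70400 = 1.691 km.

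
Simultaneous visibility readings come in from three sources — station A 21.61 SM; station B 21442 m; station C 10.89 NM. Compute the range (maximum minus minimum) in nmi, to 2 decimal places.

station A: 21.61 SM = 18.7786 nmi.
station B: 21442 m = 11.5778 nmi.
Spread: 18.7786 − 10.8900 = 7.89 nmi.

7.89 nmi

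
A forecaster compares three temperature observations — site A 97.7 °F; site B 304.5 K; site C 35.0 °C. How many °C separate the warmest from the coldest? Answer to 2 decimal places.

site A: 97.7 °F = 36.500 °C.
site B: 304.5 K = 31.350 °C.
Spread: 36.500 − 31.350 = 5.150 °C.

5.15 °C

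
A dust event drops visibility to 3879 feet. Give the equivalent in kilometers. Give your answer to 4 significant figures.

1.182 km

1 ft = 0.0003048 km, so 3879 × 0.0003048 = 1.182 km.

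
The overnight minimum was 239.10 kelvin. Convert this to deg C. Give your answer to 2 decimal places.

°C = 239.10 − 273.15 = -34.05 °C.

-34.05 °C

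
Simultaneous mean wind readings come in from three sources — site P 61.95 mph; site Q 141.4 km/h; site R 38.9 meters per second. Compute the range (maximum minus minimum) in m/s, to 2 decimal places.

site P: 61.95 mph = 27.6941 m/s.
site Q: 141.4 km/h = 39.2778 m/s.
Spread: 39.2778 − 27.6941 = 11.58 m/s.

11.58 m/s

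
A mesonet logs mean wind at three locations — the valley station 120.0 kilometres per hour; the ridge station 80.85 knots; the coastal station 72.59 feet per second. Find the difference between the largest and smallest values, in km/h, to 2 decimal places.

the ridge station: 80.85 kt = 149.7342 km/h.
the coastal station: 72.59 ft/s = 79.6516 km/h.
Spread: 149.7342 − 79.6516 = 70.08 km/h.

70.08 km/h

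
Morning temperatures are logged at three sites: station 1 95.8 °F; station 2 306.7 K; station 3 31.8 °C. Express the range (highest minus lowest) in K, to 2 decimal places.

3.64 K

station 1: 95.8 °F = 35.444 °C.
station 2: 306.7 K = 33.550 °C.
Spread: 35.444 − 31.800 = 3.644 °C.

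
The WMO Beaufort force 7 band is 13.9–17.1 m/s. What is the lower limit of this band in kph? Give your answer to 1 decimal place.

13.9–17.1 m/s × 3.6 = 50.0–61.6 km/h.

50.0 km/h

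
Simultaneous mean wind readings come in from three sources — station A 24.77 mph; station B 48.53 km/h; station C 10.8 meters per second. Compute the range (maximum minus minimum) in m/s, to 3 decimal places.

2.681 m/s

station A: 24.77 mph = 11.07318 m/s.
station B: 48.53 km/h = 13.48056 m/s.
Spread: 13.48056 − 10.80000 = 2.681 m/s.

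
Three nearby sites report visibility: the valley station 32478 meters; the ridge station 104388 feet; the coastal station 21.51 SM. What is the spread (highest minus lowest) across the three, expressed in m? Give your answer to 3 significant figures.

the ridge station: 104388 ft = 31817.46 m.
the coastal station: 21.51 SM = 34616.99 m.
Spread: 34616.99 − 31817.46 = 2800 m.

2800 m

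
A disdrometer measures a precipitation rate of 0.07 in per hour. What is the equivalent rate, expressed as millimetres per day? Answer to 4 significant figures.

42.67 mm/day

0.07 in/hour × 25.4 mm/in × 24 hour/day = 42.67 mm/day.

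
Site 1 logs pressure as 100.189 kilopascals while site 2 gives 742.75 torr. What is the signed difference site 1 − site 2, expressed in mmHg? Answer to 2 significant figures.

8.7 mmHg

site 1: 100.189 kPa = 751.479 mmHg.
Difference: 751.479 − 742.750 = 8.7 mmHg.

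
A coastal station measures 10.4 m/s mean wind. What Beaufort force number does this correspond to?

10.4 m/s lies in the Beaufort 5 band (fresh breeze, 8.0–10.7 m/s).

Beaufort force 5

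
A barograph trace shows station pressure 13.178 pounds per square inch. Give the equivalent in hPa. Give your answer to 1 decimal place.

1 psi = 68.9476 hPa, so 13.178 × 68.9476 = 908.6 hPa.

908.6 hPa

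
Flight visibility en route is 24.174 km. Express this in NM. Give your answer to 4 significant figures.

1 km = 0.539957 nmi, so 24.174 × 0.539957 = 13.05 nmi.

13.05 nmi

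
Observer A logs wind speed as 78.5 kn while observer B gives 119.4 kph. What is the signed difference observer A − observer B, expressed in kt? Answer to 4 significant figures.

observer B: 119.4 km/h = 64.4708 kt.
Difference: 78.5000 − 64.4708 = 14.03 kt.

14.03 kt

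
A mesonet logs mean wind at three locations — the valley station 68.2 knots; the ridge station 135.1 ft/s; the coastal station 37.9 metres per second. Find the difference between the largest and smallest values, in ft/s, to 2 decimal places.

the valley station: 68.2 kt = 115.1086 ft/s.
the coastal station: 37.9 m/s = 124.3438 ft/s.
Spread: 135.1000 − 115.1086 = 19.99 ft/s.

19.99 ft/s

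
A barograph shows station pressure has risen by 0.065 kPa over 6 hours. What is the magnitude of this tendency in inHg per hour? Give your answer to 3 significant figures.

0.065 kPa / 6 h × 0.2953 inHg/kPa = 0.00320 inHg/h.

0.00320 inHg per hour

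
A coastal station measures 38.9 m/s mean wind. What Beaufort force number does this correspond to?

38.9 m/s lies in the Beaufort 12 band (hurricane force, ≥32.7 m/s).

Beaufort force 12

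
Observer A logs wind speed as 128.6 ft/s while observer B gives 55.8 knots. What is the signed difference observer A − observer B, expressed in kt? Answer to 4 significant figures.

20.39 kt

observer A: 128.6 ft/s = 76.1934 kt.
Difference: 76.1934 − 55.8000 = 20.39 kt.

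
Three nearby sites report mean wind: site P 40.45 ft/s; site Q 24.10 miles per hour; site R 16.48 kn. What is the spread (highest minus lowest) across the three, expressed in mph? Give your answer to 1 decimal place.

8.6 mph

site P: 40.45 ft/s = 27.580 mph.
site R: 16.48 kt = 18.965 mph.
Spread: 27.580 − 18.965 = 8.6 mph.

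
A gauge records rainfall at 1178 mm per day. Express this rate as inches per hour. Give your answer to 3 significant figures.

1.93 in/hour

1178 mm/day × 0.0393701 in/mm × 0.0416667 day/hour = 1.93 in/hour.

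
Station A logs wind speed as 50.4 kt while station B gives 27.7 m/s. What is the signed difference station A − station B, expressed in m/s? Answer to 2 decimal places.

station A: 50.4 kt = 25.9280 m/s.
Difference: 25.9280 − 27.7000 = -1.77 m/s.

-1.77 m/s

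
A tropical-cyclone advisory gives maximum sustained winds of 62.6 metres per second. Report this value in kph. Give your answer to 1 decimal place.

1 m/s = 3.6 km/h, so 62.6 × 3.6 = 225.4 km/h.

225.4 km/h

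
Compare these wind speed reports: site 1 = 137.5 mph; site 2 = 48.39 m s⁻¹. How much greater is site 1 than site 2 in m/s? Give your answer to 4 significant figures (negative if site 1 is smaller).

site 1: 137.5 mph = 61.4680 m/s.
Difference: 61.4680 − 48.3900 = 13.08 m/s.

13.08 m/s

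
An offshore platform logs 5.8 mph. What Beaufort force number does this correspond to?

Beaufort force 2

5.8 mph = 2.6 m/s, which is Beaufort 2 (light breeze, 1.6–3.3 m/s).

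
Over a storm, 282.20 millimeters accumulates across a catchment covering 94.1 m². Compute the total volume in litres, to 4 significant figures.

1 mm over 1 m² is 1 L, so volume = 282.2 × 94.1 = 26555.02 L ≈ 26560 L.

26560 litres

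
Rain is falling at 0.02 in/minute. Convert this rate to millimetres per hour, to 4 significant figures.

0.02 in/minute × 25.4 mm/in × 60 minute/hour = 30.48 mm/hour.

30.48 mm/hour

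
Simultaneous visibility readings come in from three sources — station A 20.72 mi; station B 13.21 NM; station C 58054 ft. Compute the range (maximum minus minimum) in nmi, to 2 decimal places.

station A: 20.72 SM = 18.0052 nmi.
station C: 58054 ft = 9.5545 nmi.
Spread: 18.0052 − 9.5545 = 8.45 nmi.

8.45 nmi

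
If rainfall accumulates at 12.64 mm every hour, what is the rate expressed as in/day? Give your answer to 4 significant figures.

11.94 in/day

12.64 mm/hour × 0.0393701 in/mm × 24 hour/day = 11.94 in/day.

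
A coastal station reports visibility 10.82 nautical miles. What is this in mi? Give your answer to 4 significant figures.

1 nmi = 1.15078 SM, so 10.82 × 1.15078 = 12.45 SM.

12.45 SM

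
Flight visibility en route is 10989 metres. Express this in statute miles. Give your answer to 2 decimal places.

1 m = 0.000621371 SM, so 10989 × 0.000621371 = 6.83 SM.

6.83 SM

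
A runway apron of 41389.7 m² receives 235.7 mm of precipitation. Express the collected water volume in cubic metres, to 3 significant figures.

1 mm over 1 m² is 1 L, so volume = 235.7 × 41389.7 = 9755552.3 L = 9760 m³.

9760 cubic metres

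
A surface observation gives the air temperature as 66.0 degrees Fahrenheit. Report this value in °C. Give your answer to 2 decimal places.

°C = (°F − 32) × 5/9 = (66.0 − 32) / 1.8 = 18.89 °C.

18.89 °C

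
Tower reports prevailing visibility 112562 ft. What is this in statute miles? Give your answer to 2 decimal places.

1 ft = 0.000189394 SM, so 112562 × 0.000189394 = 21.32 SM.

21.32 SM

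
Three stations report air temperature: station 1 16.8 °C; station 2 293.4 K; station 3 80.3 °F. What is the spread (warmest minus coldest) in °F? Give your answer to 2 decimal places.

18.06 °F

station 2: 293.4 K = 20.250 °C.
station 3: 80.3 °F = 26.833 °C.
Spread: 26.833 − 16.800 = 10.033 °C = 18.06 °F.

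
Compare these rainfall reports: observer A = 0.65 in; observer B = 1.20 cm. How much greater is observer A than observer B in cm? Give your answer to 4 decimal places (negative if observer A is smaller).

observer A: 0.65 in = 1.651000 cm.
Difference: 1.651000 − 1.200000 = 0.4510 cm.

0.4510 cm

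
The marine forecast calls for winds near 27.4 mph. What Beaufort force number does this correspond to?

Beaufort force 6

27.4 mph = 12.2 m/s, which is Beaufort 6 (strong breeze, 10.8–13.8 m/s).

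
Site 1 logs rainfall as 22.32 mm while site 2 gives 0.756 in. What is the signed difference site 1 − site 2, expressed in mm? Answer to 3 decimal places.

3.118 mm

site 2: 0.756 in = 19.20240 mm.
Difference: 22.32000 − 19.20240 = 3.118 mm.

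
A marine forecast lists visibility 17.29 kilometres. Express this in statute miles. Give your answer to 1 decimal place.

10.7 SM

1 km = 0.621371 SM, so 17.29 × 0.621371 = 10.7 SM.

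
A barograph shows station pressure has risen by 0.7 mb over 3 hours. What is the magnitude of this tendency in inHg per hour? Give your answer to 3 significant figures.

0.7 mb / 3 h × 0.02953 inHg/mb = 0.00689 inHg/h.

0.00689 inHg per hour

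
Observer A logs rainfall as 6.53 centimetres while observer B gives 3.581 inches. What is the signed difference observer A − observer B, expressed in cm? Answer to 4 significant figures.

-2.566 cm

observer B: 3.581 in = 9.09574 cm.
Difference: 6.53000 − 9.09574 = -2.566 cm.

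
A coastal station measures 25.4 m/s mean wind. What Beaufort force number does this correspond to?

Beaufort force 10

25.4 m/s lies in the Beaufort 10 band (storm, 24.5–28.4 m/s).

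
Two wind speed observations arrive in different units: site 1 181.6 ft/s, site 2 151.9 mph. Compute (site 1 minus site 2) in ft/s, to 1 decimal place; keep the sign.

-41.2 ft/s

site 2: 151.9 mph = 222.787 ft/s.
Difference: 181.600 − 222.787 = -41.2 ft/s.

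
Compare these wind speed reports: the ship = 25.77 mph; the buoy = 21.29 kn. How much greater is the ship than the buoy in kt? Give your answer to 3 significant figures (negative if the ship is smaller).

1.10 kt

the ship: 25.77 mph = 22.3935 kt.
Difference: 22.3935 − 21.2900 = 1.10 kt.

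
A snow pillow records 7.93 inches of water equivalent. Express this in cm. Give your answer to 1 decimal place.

1 in = 2.54 cm, so 7.93 × 2.54 = 20.1 cm.

20.1 cm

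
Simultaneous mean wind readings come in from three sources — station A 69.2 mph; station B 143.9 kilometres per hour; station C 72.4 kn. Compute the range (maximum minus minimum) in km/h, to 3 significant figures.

station A: 69.2 mph = 111.367 km/h.
station C: 72.4 kt = 134.085 km/h.
Spread: 143.900 − 111.367 = 32.5 km/h.

32.5 km/h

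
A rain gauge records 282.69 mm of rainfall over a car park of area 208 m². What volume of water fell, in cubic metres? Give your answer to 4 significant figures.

1 mm over 1 m² is 1 L, so volume = 282.69 × 208 = 58799.52 L = 58.80 m³.

58.80 cubic metres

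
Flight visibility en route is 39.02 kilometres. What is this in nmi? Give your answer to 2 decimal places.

1 km = 0.539957 nmi, so 39.02 × 0.539957 = 21.07 nmi.

21.07 nmi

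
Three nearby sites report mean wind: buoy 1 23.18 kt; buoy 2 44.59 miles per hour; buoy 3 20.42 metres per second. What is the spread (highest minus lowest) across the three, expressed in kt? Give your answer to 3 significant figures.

16.5 kt

buoy 2: 44.59 mph = 38.748 kt.
buoy 3: 20.42 m/s = 39.693 kt.
Spread: 39.693 − 23.180 = 16.5 kt.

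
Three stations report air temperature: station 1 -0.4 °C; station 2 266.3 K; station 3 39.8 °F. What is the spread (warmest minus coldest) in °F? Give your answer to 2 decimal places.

station 2: 266.3 K = -6.850 °C.
station 3: 39.8 °F = 4.333 °C.
Spread: 4.333 − (-6.850) = 11.183 °C = 20.13 °F.

20.13 °F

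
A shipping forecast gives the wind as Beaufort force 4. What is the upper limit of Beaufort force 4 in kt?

Beaufort 4 (moderate breeze) spans 11–16 knots.

16 kt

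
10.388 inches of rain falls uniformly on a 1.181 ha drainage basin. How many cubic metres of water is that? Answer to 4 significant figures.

Depth: 10.388 in × 25.4 = 263.8552 mm.
Area: 1.181 ha = 11810 m².
1 mm over 1 m² is 1 L, so volume = 263.8552 × 11810 = 3116129.9 L = 3116 m³.

3116 cubic metres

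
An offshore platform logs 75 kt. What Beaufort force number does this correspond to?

Beaufort force 12

75 kt lies in the Beaufort 12 band (hurricane force, ≥64 kt).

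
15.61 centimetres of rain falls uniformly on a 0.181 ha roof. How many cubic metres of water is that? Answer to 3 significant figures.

283 cubic metres

Depth: 15.61 cm × 10 = 156.1 mm.
Area: 0.181 ha = 1810 m².
1 mm over 1 m² is 1 L, so volume = 156.1 × 1810 = 282541 L = 283 m³.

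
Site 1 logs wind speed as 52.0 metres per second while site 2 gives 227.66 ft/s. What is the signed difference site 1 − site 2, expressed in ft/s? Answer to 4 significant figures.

site 1: 52.0 m/s = 170.6037 ft/s.
Difference: 170.6037 − 227.6600 = -57.06 ft/s.

-57.06 ft/s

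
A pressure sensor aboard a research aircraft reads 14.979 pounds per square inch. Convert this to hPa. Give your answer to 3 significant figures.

1030 hPa

1 psi = 68.9476 hPa, so 14.979 × 68.9476 = 1030 hPa.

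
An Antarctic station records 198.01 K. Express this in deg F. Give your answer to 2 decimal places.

-103.25 °F

First to °C: -75.14 °C.
Then to °F: -103.25 °F.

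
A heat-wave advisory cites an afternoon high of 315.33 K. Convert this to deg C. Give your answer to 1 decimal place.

42.2 °C

°C = 315.33 − 273.15 = 42.2 °C.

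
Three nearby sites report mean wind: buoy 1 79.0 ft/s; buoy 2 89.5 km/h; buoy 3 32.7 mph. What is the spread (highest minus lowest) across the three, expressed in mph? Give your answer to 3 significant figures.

buoy 1: 79.0 ft/s = 53.864 mph.
buoy 2: 89.5 km/h = 55.613 mph.
Spread: 55.613 − 32.700 = 22.9 mph.

22.9 mph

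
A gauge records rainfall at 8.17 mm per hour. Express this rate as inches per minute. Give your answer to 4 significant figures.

0.005361 in/minute

8.17 mm/hour × 0.0393701 in/mm × 0.0166667 hour/minute = 0.005361 in/minute.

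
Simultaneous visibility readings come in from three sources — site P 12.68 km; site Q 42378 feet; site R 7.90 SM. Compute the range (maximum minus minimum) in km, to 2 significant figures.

site Q: 42378 ft = 12.9168 km.
site R: 7.90 SM = 12.7138 km.
Spread: 12.9168 − 12.6800 = 0.24 km.

0.24 km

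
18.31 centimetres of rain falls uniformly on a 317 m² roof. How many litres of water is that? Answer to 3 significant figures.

Depth: 18.31 cm × 10 = 183.1 mm.
1 mm over 1 m² is 1 L, so volume = 183.1 × 317 = 58042.7 L ≈ 58000 L.

58000 litres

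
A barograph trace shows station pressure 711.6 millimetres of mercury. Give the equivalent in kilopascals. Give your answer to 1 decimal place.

1 mmHg = 0.133322 kPa, so 711.6 × 0.133322 = 94.9 kPa.

94.9 kPa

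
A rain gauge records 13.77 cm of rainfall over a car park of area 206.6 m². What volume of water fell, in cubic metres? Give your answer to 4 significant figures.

28.45 cubic metres

Depth: 13.77 cm × 10 = 137.7 mm.
1 mm over 1 m² is 1 L, so volume = 137.7 × 206.6 = 28448.82 L = 28.45 m³.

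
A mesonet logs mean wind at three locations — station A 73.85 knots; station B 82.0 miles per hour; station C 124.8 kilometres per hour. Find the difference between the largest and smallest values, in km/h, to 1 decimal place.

station A: 73.85 kt = 136.770 km/h.
station B: 82.0 mph = 131.966 km/h.
Spread: 136.770 − 124.800 = 12.0 km/h.

12.0 km/h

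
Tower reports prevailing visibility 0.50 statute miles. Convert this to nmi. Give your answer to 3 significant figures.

0.434 nmi

1 SM = 0.868976 nmi, so 0.50 × 0.868976 = 0.434 nmi.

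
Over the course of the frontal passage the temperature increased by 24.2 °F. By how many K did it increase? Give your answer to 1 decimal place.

13.4 K

A change of 1 °C equals a change of 1.8 °F: ΔK = 24.2 × 0.5556 = 13.4 K.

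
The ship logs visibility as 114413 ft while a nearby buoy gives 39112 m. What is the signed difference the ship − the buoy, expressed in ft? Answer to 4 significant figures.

the buoy: 39112 m = 128320.21 ft.
Difference: 114413.00 − 128320.21 = -13910 ft.

-13910 ft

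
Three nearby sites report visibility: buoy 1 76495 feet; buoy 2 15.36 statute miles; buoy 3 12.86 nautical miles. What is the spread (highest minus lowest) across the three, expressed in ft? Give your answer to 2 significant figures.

4600 ft

buoy 2: 15.36 SM = 81100.80 ft.
buoy 3: 12.86 nmi = 78138.85 ft.
Spread: 81100.80 − 76495.00 = 4600 ft.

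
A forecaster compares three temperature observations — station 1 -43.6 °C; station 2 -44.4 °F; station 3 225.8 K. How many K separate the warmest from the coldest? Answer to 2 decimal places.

station 2: -44.4 °F = -42.444 °C.
station 3: 225.8 K = -47.350 °C.
Spread: (-42.444) − (-47.350) = 4.906 °C.

4.91 K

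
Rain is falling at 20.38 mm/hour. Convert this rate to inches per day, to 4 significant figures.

20.38 mm/hour × 0.0393701 in/mm × 24 hour/day = 19.26 in/day.

19.26 in/day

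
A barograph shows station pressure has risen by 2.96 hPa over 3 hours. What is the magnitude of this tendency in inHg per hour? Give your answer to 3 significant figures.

0.0291 inHg per hour

2.96 hPa / 3 h × 0.02953 inHg/hPa = 0.0291 inHg/h.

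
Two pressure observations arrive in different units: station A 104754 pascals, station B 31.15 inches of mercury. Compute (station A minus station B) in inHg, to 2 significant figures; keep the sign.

-0.22 inHg

station A: 104754 Pa = 30.9338 inHg.
Difference: 30.9338 − 31.1500 = -0.22 inHg.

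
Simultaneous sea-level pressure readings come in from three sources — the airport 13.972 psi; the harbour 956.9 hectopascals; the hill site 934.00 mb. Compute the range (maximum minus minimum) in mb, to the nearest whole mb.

29 mb

the airport: 13.972 psi = 963.34 mb.
the harbour: 956.9 hPa = 956.90 mb.
Spread: 963.34 − 934.00 = 29 mb.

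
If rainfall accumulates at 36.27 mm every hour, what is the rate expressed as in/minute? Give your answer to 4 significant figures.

0.02380 in/minute

36.27 mm/hour × 0.0393701 in/mm × 0.0166667 hour/minute = 0.02380 in/minute.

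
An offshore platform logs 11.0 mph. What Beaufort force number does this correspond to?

Beaufort force 3

11.0 mph = 4.9 m/s, which is Beaufort 3 (gentle breeze, 3.4–5.4 m/s).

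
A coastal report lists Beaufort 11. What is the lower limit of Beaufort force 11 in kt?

56 kt

Beaufort 11 (violent storm) spans 56–63 knots.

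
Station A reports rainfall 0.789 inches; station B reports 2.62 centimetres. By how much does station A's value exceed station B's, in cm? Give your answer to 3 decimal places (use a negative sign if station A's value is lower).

-0.616 cm

station A: 0.789 in = 2.00406 cm.
Difference: 2.00406 − 2.62000 = -0.616 cm.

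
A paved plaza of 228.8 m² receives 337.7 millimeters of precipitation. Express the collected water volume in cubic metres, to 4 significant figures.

77.27 cubic metres

1 mm over 1 m² is 1 L, so volume = 337.7 × 228.8 = 77265.76 L = 77.27 m³.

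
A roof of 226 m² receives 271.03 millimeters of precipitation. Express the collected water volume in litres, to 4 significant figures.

1 mm over 1 m² is 1 L, so volume = 271.03 × 226 = 61252.78 L ≈ 61250 L.

61250 litres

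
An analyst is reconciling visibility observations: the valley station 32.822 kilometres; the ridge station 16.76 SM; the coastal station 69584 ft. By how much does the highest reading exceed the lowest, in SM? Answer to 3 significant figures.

the valley station: 32.822 km = 20.3946 SM.
the coastal station: 69584 ft = 13.1788 SM.
Spread: 20.3946 − 13.1788 = 7.22 SM.

7.22 SM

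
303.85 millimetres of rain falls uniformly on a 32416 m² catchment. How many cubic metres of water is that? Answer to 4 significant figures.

9850 cubic metres

1 mm over 1 m² is 1 L, so volume = 303.85 × 32416 = 9849601.6 L = 9850 m³.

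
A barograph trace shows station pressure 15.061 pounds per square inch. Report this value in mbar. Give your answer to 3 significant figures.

1 psi = 68.9476 mb, so 15.061 × 68.9476 = 1040 mb.

1040 mb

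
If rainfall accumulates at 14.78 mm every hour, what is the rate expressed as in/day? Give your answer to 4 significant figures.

14.78 mm/hour × 0.0393701 in/mm × 24 hour/day = 13.97 in/day.

13.97 in/day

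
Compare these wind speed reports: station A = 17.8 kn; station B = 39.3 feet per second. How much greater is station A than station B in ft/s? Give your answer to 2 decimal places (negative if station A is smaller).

-9.26 ft/s

station A: 17.8 kt = 30.0430 ft/s.
Difference: 30.0430 − 39.3000 = -9.26 ft/s.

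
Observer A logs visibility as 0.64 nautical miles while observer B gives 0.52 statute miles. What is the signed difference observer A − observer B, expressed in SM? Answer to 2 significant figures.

0.22 SM

observer A: 0.64 nmi = 0.7365 SM.
Difference: 0.7365 − 0.5200 = 0.22 SM.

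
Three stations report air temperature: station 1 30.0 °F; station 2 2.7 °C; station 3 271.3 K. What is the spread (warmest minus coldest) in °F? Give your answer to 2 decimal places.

8.19 °F

station 1: 30.0 °F = -1.111 °C.
station 3: 271.3 K = -1.850 °C.
Spread: 2.700 − (-1.850) = 4.550 °C = 8.19 °F.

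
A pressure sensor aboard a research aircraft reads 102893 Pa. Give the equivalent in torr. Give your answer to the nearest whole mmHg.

772 mmHg

1 Pa = 0.00750062 mmHg, so 102893 × 0.00750062 = 772 mmHg.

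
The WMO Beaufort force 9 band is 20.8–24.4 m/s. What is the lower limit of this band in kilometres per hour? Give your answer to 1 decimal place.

74.9 km/h

20.8–24.4 m/s × 3.6 = 74.9–87.8 km/h.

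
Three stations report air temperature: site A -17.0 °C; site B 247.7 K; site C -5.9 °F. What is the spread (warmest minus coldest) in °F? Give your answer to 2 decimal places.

15.21 °F

site B: 247.7 K = -25.450 °C.
site C: -5.9 °F = -21.056 °C.
Spread: (-17.000) − (-25.450) = 8.450 °C = 15.21 °F.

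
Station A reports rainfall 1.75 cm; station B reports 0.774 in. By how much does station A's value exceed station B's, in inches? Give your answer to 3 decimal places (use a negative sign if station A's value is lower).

station A: 1.75 cm = 0.68898 in.
Difference: 0.68898 − 0.77400 = -0.085 in.

-0.085 in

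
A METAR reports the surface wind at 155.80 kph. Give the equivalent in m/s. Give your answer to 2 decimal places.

43.28 m/s

1 km/h = 0.277778 m/s, so 155.80 × 0.277778 = 43.28 m/s.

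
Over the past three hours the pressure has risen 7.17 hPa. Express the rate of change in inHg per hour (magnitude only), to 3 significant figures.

7.17 hPa / 3 h × 0.02953 inHg/hPa = 0.0706 inHg/h.

0.0706 inHg per hour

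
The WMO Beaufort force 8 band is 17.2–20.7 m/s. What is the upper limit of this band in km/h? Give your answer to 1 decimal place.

74.5 km/h

17.2–20.7 m/s × 3.6 = 61.9–74.5 km/h.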